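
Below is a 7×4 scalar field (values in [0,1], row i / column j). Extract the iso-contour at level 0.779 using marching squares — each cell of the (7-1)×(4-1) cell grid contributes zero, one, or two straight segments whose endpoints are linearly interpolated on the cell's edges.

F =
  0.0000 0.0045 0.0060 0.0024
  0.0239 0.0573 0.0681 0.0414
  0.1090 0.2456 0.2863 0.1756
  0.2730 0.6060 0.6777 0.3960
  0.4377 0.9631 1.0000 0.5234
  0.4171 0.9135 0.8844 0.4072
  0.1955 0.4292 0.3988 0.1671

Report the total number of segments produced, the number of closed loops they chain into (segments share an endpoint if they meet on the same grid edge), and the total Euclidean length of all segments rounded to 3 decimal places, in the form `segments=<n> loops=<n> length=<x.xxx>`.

cell (3,0): code 0100 → (3.484,1.000)–(4.000,0.650)
cell (3,1): code 1100 → (3.314,2.000)–(3.484,1.000)
cell (3,2): code 1000 → (4.000,2.464)–(3.314,2.000)
cell (4,0): code 0110 → (4.000,0.650)–(5.000,0.729)
cell (4,2): code 1001 → (5.000,2.221)–(4.000,2.464)
cell (5,0): code 0010 → (5.000,0.729)–(5.278,1.000)
cell (5,1): code 0011 → (5.278,1.000)–(5.217,2.000)
cell (5,2): code 0001 → (5.217,2.000)–(5.000,2.221)
total: 8 segments, chained into 1 closed loop(s), length Σ = 6.197208

segments=8 loops=1 length=6.197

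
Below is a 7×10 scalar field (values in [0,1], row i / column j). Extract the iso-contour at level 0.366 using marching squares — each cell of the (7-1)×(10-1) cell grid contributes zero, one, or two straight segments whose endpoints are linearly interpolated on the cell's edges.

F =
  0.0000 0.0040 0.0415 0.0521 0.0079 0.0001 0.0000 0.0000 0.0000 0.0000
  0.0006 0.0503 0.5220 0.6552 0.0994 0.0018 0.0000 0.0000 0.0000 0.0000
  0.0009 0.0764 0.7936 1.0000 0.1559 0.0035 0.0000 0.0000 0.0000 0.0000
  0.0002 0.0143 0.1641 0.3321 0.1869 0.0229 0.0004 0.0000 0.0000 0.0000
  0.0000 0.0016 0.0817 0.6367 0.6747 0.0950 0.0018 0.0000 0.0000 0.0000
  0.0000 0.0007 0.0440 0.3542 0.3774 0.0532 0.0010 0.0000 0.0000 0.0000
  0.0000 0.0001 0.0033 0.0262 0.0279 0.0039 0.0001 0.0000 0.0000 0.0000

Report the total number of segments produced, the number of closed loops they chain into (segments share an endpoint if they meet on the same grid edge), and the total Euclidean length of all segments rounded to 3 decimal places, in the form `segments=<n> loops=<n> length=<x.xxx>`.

cell (0,1): code 0100 → (0.675,2.000)–(1.000,1.669)
cell (0,2): code 1100 → (0.520,3.000)–(0.675,2.000)
cell (0,3): code 1000 → (1.000,3.520)–(0.520,3.000)
cell (1,1): code 0110 → (1.000,1.669)–(2.000,1.404)
cell (1,3): code 1001 → (2.000,3.751)–(1.000,3.520)
cell (2,1): code 0010 → (2.000,1.404)–(2.679,2.000)
cell (2,2): code 0011 → (2.679,2.000)–(2.949,3.000)
cell (2,3): code 0001 → (2.949,3.000)–(2.000,3.751)
cell (3,2): code 0100 → (3.111,3.000)–(4.000,2.512)
cell (3,3): code 1100 → (3.367,4.000)–(3.111,3.000)
cell (3,4): code 1000 → (4.000,4.533)–(3.367,4.000)
cell (4,2): code 0010 → (4.000,2.512)–(4.958,3.000)
cell (4,3): code 0111 → (4.958,3.000)–(5.000,3.509)
cell (4,4): code 1001 → (5.000,4.035)–(4.000,4.533)
cell (5,3): code 0010 → (5.000,3.509)–(5.033,4.000)
cell (5,4): code 0001 → (5.033,4.000)–(5.000,4.035)
total: 16 segments, chained into 2 closed loop(s), length Σ = 13.509828

segments=16 loops=2 length=13.510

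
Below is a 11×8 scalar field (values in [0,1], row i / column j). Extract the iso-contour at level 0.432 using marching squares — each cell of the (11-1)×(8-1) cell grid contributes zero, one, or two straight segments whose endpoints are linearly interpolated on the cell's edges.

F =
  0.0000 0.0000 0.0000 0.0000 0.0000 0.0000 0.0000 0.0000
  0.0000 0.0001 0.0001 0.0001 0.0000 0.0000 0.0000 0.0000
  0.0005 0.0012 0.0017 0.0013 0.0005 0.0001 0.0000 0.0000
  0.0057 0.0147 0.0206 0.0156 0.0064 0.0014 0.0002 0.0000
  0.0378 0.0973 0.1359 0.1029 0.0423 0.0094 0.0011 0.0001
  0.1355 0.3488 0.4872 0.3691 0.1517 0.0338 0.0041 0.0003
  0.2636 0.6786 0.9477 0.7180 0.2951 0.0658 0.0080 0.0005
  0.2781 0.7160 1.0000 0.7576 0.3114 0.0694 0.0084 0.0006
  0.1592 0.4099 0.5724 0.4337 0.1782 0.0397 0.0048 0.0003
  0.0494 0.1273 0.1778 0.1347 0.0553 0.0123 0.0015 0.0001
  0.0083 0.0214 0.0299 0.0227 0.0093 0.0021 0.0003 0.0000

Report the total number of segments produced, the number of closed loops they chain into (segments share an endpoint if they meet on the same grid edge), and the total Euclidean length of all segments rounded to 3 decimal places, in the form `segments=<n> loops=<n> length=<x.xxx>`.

segments=14 loops=1 length=10.679

cell (4,1): code 0100 → (4.843,2.000)–(5.000,1.601)
cell (4,2): code 1000 → (5.000,2.467)–(4.843,2.000)
cell (5,0): code 0100 → (5.252,1.000)–(6.000,0.406)
cell (5,1): code 1110 → (5.000,1.601)–(5.252,1.000)
cell (5,2): code 1101 → (5.180,3.000)–(5.000,2.467)
cell (5,3): code 1000 → (6.000,3.676)–(5.180,3.000)
cell (6,0): code 0110 → (6.000,0.406)–(7.000,0.351)
cell (6,3): code 1001 → (7.000,3.730)–(6.000,3.676)
cell (7,0): code 0010 → (7.000,0.351)–(7.928,1.000)
cell (7,1): code 0111 → (7.928,1.000)–(8.000,1.136)
cell (7,3): code 1001 → (8.000,3.007)–(7.000,3.730)
cell (8,1): code 0010 → (8.000,1.136)–(8.356,2.000)
cell (8,2): code 0011 → (8.356,2.000)–(8.006,3.000)
cell (8,3): code 0001 → (8.006,3.000)–(8.000,3.007)
total: 14 segments, chained into 1 closed loop(s), length Σ = 10.679357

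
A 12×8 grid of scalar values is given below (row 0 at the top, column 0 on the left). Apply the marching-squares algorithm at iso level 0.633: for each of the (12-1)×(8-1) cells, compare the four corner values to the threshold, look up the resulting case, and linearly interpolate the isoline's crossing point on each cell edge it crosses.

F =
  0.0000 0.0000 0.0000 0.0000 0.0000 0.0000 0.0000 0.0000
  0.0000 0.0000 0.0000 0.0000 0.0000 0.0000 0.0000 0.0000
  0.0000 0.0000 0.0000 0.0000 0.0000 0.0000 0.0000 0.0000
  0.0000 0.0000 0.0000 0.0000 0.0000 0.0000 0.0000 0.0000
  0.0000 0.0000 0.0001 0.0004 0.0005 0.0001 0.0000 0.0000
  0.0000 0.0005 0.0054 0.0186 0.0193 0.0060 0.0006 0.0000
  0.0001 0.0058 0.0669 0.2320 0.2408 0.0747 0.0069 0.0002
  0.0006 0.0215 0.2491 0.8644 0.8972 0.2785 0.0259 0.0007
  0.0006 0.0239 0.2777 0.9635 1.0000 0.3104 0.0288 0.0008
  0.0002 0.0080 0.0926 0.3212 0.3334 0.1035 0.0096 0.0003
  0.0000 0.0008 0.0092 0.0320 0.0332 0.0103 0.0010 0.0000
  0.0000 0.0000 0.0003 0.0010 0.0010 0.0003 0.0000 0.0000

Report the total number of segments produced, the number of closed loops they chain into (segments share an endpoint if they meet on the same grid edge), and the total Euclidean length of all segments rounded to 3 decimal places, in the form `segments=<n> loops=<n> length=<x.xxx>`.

segments=8 loops=1 length=6.595

cell (6,2): code 0100 → (6.634,3.000)–(7.000,2.624)
cell (6,3): code 1100 → (6.598,4.000)–(6.634,3.000)
cell (6,4): code 1000 → (7.000,4.427)–(6.598,4.000)
cell (7,2): code 0110 → (7.000,2.624)–(8.000,2.518)
cell (7,4): code 1001 → (8.000,4.532)–(7.000,4.427)
cell (8,2): code 0010 → (8.000,2.518)–(8.515,3.000)
cell (8,3): code 0011 → (8.515,3.000)–(8.551,4.000)
cell (8,4): code 0001 → (8.551,4.000)–(8.000,4.532)
total: 8 segments, chained into 1 closed loop(s), length Σ = 6.594668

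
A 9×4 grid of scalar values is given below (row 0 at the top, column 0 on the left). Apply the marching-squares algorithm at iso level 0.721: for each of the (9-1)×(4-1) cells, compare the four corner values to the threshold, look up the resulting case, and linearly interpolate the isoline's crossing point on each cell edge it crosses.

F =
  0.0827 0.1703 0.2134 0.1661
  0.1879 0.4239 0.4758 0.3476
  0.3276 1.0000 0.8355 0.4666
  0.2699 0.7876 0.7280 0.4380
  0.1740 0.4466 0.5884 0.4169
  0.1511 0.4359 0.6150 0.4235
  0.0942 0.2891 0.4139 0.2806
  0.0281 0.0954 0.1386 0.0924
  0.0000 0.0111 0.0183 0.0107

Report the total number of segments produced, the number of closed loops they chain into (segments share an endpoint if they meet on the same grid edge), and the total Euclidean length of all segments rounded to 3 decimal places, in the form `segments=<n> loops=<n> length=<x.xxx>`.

segments=8 loops=1 length=5.476

cell (1,0): code 0100 → (1.516,1.000)–(2.000,0.585)
cell (1,1): code 1100 → (1.682,2.000)–(1.516,1.000)
cell (1,2): code 1000 → (2.000,2.310)–(1.682,2.000)
cell (2,0): code 0110 → (2.000,0.585)–(3.000,0.871)
cell (2,2): code 1001 → (3.000,2.024)–(2.000,2.310)
cell (3,0): code 0010 → (3.000,0.871)–(3.195,1.000)
cell (3,1): code 0011 → (3.195,1.000)–(3.050,2.000)
cell (3,2): code 0001 → (3.050,2.000)–(3.000,2.024)
total: 8 segments, chained into 1 closed loop(s), length Σ = 5.476346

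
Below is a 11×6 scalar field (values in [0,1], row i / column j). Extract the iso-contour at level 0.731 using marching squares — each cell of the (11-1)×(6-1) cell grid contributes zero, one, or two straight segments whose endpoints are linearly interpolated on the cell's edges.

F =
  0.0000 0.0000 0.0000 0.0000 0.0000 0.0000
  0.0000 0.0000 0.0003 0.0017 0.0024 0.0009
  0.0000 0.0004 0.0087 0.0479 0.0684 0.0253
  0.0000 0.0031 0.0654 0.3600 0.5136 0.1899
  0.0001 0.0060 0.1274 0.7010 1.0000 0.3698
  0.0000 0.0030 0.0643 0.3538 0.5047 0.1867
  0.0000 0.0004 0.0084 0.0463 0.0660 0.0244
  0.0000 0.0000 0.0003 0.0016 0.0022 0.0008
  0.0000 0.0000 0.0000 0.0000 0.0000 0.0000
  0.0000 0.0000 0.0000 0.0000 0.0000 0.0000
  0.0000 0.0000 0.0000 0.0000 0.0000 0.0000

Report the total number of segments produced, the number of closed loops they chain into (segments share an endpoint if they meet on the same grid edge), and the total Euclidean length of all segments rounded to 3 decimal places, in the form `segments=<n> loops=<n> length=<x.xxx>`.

cell (3,3): code 0100 → (3.447,4.000)–(4.000,3.100)
cell (3,4): code 1000 → (4.000,4.427)–(3.447,4.000)
cell (4,3): code 0010 → (4.000,3.100)–(4.543,4.000)
cell (4,4): code 0001 → (4.543,4.000)–(4.000,4.427)
total: 4 segments, chained into 1 closed loop(s), length Σ = 3.496322

segments=4 loops=1 length=3.496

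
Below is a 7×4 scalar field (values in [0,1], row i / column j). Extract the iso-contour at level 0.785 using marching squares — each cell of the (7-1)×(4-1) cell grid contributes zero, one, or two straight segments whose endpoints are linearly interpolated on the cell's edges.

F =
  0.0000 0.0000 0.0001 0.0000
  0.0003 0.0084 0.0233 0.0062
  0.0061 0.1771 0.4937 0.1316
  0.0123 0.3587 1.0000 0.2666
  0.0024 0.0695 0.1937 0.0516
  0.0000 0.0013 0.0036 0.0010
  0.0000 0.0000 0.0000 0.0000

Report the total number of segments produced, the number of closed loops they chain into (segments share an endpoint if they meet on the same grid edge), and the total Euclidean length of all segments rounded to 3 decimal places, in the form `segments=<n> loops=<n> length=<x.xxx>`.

segments=4 loops=1 length=1.882

cell (2,1): code 0100 → (2.575,2.000)–(3.000,1.665)
cell (2,2): code 1000 → (3.000,2.293)–(2.575,2.000)
cell (3,1): code 0010 → (3.000,1.665)–(3.267,2.000)
cell (3,2): code 0001 → (3.267,2.000)–(3.000,2.293)
total: 4 segments, chained into 1 closed loop(s), length Σ = 1.881704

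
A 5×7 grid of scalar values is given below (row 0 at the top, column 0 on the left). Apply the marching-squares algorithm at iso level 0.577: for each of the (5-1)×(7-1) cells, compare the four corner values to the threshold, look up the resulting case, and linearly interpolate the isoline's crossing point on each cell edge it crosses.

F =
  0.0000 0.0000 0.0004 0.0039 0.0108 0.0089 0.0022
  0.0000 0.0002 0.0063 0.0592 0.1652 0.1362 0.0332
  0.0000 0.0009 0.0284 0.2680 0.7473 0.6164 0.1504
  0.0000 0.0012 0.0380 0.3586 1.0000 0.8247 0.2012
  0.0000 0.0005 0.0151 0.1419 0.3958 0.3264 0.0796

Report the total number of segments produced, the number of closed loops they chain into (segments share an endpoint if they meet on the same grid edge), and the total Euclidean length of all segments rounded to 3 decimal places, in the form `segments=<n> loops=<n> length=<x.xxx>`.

cell (1,3): code 0100 → (1.707,4.000)–(2.000,3.645)
cell (1,4): code 1100 → (1.918,5.000)–(1.707,4.000)
cell (1,5): code 1000 → (2.000,5.085)–(1.918,5.000)
cell (2,3): code 0110 → (2.000,3.645)–(3.000,3.341)
cell (2,5): code 1001 → (3.000,5.397)–(2.000,5.085)
cell (3,3): code 0010 → (3.000,3.341)–(3.700,4.000)
cell (3,4): code 0011 → (3.700,4.000)–(3.497,5.000)
cell (3,5): code 0001 → (3.497,5.000)–(3.000,5.397)
total: 8 segments, chained into 1 closed loop(s), length Σ = 6.311532

segments=8 loops=1 length=6.312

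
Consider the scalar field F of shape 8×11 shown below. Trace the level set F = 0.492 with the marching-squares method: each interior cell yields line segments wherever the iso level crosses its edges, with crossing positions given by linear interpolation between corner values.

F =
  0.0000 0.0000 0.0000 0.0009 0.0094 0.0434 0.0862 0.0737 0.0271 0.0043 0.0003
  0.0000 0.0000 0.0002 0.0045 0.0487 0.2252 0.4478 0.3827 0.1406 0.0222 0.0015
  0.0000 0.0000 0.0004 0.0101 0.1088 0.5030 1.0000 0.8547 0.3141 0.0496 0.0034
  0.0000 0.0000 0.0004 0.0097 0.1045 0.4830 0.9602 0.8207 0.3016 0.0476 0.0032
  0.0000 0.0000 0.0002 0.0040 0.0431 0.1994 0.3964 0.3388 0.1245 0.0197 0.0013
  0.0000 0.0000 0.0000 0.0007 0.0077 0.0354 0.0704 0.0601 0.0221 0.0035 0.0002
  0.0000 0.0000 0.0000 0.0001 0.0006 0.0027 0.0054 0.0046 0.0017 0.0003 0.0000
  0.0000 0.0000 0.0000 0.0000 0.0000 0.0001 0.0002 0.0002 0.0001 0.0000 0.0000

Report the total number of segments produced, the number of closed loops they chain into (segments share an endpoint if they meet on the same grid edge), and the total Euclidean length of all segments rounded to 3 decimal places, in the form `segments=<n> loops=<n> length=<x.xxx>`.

segments=10 loops=1 length=8.641

cell (1,4): code 0100 → (1.960,5.000)–(2.000,4.972)
cell (1,5): code 1100 → (1.080,6.000)–(1.960,5.000)
cell (1,6): code 1100 → (1.232,7.000)–(1.080,6.000)
cell (1,7): code 1000 → (2.000,7.671)–(1.232,7.000)
cell (2,4): code 0010 → (2.000,4.972)–(2.550,5.000)
cell (2,5): code 0111 → (2.550,5.000)–(3.000,5.019)
cell (2,7): code 1001 → (3.000,7.633)–(2.000,7.671)
cell (3,5): code 0010 → (3.000,5.019)–(3.830,6.000)
cell (3,6): code 0011 → (3.830,6.000)–(3.682,7.000)
cell (3,7): code 0001 → (3.682,7.000)–(3.000,7.633)
total: 10 segments, chained into 1 closed loop(s), length Σ = 8.641130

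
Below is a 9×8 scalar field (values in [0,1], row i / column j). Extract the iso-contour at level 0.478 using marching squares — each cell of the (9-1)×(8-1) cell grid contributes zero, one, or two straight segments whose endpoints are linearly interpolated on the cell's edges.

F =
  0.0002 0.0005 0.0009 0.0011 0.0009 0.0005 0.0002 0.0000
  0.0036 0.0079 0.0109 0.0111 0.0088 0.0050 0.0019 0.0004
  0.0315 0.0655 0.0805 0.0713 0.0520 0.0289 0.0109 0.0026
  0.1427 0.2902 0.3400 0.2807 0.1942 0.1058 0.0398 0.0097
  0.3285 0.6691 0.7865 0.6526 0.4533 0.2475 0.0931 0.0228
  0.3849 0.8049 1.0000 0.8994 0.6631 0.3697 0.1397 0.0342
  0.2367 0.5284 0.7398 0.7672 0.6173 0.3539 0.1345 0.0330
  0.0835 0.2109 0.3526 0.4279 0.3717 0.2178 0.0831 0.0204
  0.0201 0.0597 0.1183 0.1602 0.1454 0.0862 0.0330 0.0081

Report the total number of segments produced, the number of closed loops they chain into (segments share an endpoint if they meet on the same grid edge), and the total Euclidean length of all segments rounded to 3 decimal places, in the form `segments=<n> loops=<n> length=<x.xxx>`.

cell (3,0): code 0100 → (3.496,1.000)–(4.000,0.439)
cell (3,1): code 1100 → (3.309,2.000)–(3.496,1.000)
cell (3,2): code 1100 → (3.531,3.000)–(3.309,2.000)
cell (3,3): code 1000 → (4.000,3.876)–(3.531,3.000)
cell (4,0): code 0110 → (4.000,0.439)–(5.000,0.222)
cell (4,3): code 1101 → (4.118,4.000)–(4.000,3.876)
cell (4,4): code 1000 → (5.000,4.631)–(4.118,4.000)
cell (5,0): code 0110 → (5.000,0.222)–(6.000,0.827)
cell (5,4): code 1001 → (6.000,4.529)–(5.000,4.631)
cell (6,0): code 0010 → (6.000,0.827)–(6.159,1.000)
cell (6,1): code 0011 → (6.159,1.000)–(6.676,2.000)
cell (6,2): code 0011 → (6.676,2.000)–(6.852,3.000)
cell (6,3): code 0011 → (6.852,3.000)–(6.567,4.000)
cell (6,4): code 0001 → (6.567,4.000)–(6.000,4.529)
total: 14 segments, chained into 1 closed loop(s), length Σ = 12.434301

segments=14 loops=1 length=12.434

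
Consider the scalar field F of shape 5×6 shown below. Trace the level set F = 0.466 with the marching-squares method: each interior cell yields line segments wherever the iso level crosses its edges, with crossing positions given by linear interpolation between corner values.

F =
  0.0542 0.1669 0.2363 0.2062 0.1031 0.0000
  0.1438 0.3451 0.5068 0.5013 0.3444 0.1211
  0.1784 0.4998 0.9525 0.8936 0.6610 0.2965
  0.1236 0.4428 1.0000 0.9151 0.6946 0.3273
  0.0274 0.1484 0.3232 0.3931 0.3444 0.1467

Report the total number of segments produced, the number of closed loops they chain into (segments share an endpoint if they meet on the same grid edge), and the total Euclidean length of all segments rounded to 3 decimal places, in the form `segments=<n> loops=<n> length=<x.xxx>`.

segments=14 loops=1 length=10.736

cell (0,1): code 0100 → (0.849,2.000)–(1.000,1.748)
cell (0,2): code 1100 → (0.880,3.000)–(0.849,2.000)
cell (0,3): code 1000 → (1.000,3.225)–(0.880,3.000)
cell (1,0): code 0100 → (1.782,1.000)–(2.000,0.895)
cell (1,1): code 1110 → (1.000,1.748)–(1.782,1.000)
cell (1,3): code 1101 → (1.384,4.000)–(1.000,3.225)
cell (1,4): code 1000 → (2.000,4.535)–(1.384,4.000)
cell (2,0): code 0010 → (2.000,0.895)–(2.593,1.000)
cell (2,1): code 0111 → (2.593,1.000)–(3.000,1.042)
cell (2,4): code 1001 → (3.000,4.622)–(2.000,4.535)
cell (3,1): code 0010 → (3.000,1.042)–(3.789,2.000)
cell (3,2): code 0011 → (3.789,2.000)–(3.860,3.000)
cell (3,3): code 0011 → (3.860,3.000)–(3.653,4.000)
cell (3,4): code 0001 → (3.653,4.000)–(3.000,4.622)
total: 14 segments, chained into 1 closed loop(s), length Σ = 10.736429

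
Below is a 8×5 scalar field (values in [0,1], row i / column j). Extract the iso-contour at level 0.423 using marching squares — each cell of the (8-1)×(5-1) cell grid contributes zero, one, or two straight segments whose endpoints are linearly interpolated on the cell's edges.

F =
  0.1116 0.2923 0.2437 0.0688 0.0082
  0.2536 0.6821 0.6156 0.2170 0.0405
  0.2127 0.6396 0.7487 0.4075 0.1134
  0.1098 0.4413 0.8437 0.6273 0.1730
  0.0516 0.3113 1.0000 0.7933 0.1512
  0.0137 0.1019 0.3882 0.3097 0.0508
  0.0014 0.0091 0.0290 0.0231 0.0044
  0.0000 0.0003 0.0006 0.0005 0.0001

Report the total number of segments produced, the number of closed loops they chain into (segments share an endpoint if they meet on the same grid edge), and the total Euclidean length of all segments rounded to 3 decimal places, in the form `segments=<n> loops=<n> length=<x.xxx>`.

cell (0,0): code 0100 → (0.335,1.000)–(1.000,0.395)
cell (0,1): code 1100 → (0.482,2.000)–(0.335,1.000)
cell (0,2): code 1000 → (1.000,2.483)–(0.482,2.000)
cell (1,0): code 0110 → (1.000,0.395)–(2.000,0.493)
cell (1,2): code 1001 → (2.000,2.955)–(1.000,2.483)
cell (2,0): code 0110 → (2.000,0.493)–(3.000,0.945)
cell (2,2): code 1101 → (2.071,3.000)–(2.000,2.955)
cell (2,3): code 1000 → (3.000,3.450)–(2.071,3.000)
cell (3,0): code 0010 → (3.000,0.945)–(3.141,1.000)
cell (3,1): code 0111 → (3.141,1.000)–(4.000,1.162)
cell (3,3): code 1001 → (4.000,3.577)–(3.000,3.450)
cell (4,1): code 0010 → (4.000,1.162)–(4.943,2.000)
cell (4,2): code 0011 → (4.943,2.000)–(4.766,3.000)
cell (4,3): code 0001 → (4.766,3.000)–(4.000,3.577)
total: 14 segments, chained into 1 closed loop(s), length Σ = 12.211122

segments=14 loops=1 length=12.211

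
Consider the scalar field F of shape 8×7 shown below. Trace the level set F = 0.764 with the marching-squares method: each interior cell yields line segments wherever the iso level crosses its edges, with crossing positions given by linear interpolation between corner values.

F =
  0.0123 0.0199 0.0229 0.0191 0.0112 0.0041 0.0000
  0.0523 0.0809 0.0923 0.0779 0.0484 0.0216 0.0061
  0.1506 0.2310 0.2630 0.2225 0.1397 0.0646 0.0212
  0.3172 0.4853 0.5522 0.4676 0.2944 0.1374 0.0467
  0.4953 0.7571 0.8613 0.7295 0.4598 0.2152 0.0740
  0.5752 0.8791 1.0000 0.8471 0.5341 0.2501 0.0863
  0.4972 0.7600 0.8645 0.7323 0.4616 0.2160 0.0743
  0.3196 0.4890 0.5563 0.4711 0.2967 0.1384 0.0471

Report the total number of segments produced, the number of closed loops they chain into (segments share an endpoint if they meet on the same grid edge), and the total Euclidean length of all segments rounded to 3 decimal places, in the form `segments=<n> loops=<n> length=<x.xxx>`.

segments=12 loops=1 length=8.108

cell (3,1): code 0100 → (3.685,2.000)–(4.000,1.066)
cell (3,2): code 1000 → (4.000,2.738)–(3.685,2.000)
cell (4,0): code 0100 → (4.057,1.000)–(5.000,0.621)
cell (4,1): code 1110 → (4.000,1.066)–(4.057,1.000)
cell (4,2): code 1101 → (4.293,3.000)–(4.000,2.738)
cell (4,3): code 1000 → (5.000,3.265)–(4.293,3.000)
cell (5,0): code 0010 → (5.000,0.621)–(5.966,1.000)
cell (5,1): code 0111 → (5.966,1.000)–(6.000,1.038)
cell (5,2): code 1011 → (6.000,2.760)–(5.724,3.000)
cell (5,3): code 0001 → (5.724,3.000)–(5.000,3.265)
cell (6,1): code 0010 → (6.000,1.038)–(6.326,2.000)
cell (6,2): code 0001 → (6.326,2.000)–(6.000,2.760)
total: 12 segments, chained into 1 closed loop(s), length Σ = 8.108043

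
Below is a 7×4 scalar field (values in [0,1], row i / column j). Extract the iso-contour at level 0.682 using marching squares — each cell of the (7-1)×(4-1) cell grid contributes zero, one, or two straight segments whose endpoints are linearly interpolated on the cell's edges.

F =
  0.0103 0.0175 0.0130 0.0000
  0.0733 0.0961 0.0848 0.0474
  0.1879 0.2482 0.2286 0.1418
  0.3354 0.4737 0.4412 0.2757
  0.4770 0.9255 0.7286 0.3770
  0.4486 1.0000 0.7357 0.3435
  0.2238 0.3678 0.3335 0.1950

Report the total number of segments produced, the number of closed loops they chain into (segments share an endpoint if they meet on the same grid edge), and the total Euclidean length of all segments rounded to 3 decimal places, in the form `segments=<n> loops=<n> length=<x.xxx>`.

cell (3,0): code 0100 → (3.461,1.000)–(4.000,0.457)
cell (3,1): code 1100 → (3.838,2.000)–(3.461,1.000)
cell (3,2): code 1000 → (4.000,2.133)–(3.838,2.000)
cell (4,0): code 0110 → (4.000,0.457)–(5.000,0.423)
cell (4,2): code 1001 → (5.000,2.137)–(4.000,2.133)
cell (5,0): code 0010 → (5.000,0.423)–(5.503,1.000)
cell (5,1): code 0011 → (5.503,1.000)–(5.134,2.000)
cell (5,2): code 0001 → (5.134,2.000)–(5.000,2.137)
total: 8 segments, chained into 1 closed loop(s), length Σ = 6.066219

segments=8 loops=1 length=6.066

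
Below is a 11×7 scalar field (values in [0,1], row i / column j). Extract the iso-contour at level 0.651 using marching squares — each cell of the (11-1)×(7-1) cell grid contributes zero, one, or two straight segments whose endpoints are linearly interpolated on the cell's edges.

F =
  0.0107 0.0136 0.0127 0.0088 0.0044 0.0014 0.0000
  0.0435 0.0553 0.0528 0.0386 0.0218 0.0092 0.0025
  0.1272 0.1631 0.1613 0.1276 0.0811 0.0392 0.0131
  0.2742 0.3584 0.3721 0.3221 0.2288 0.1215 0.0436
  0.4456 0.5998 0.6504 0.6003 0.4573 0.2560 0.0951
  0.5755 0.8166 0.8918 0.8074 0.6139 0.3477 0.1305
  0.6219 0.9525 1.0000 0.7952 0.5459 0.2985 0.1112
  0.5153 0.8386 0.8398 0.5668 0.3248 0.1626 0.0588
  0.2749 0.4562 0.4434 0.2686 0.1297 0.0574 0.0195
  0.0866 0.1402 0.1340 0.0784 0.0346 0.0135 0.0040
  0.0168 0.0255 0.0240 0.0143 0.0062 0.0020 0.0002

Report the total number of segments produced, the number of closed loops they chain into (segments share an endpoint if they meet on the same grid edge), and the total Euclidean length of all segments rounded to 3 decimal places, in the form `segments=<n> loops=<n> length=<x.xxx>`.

segments=12 loops=1 length=11.231

cell (4,0): code 0100 → (4.236,1.000)–(5.000,0.313)
cell (4,1): code 1100 → (4.002,2.000)–(4.236,1.000)
cell (4,2): code 1100 → (4.245,3.000)–(4.002,2.000)
cell (4,3): code 1000 → (5.000,3.808)–(4.245,3.000)
cell (5,0): code 0110 → (5.000,0.313)–(6.000,0.088)
cell (5,3): code 1001 → (6.000,3.578)–(5.000,3.808)
cell (6,0): code 0110 → (6.000,0.088)–(7.000,0.420)
cell (6,2): code 1011 → (7.000,2.692)–(6.631,3.000)
cell (6,3): code 0001 → (6.631,3.000)–(6.000,3.578)
cell (7,0): code 0010 → (7.000,0.420)–(7.491,1.000)
cell (7,1): code 0011 → (7.491,1.000)–(7.476,2.000)
cell (7,2): code 0001 → (7.476,2.000)–(7.000,2.692)
total: 12 segments, chained into 1 closed loop(s), length Σ = 11.230557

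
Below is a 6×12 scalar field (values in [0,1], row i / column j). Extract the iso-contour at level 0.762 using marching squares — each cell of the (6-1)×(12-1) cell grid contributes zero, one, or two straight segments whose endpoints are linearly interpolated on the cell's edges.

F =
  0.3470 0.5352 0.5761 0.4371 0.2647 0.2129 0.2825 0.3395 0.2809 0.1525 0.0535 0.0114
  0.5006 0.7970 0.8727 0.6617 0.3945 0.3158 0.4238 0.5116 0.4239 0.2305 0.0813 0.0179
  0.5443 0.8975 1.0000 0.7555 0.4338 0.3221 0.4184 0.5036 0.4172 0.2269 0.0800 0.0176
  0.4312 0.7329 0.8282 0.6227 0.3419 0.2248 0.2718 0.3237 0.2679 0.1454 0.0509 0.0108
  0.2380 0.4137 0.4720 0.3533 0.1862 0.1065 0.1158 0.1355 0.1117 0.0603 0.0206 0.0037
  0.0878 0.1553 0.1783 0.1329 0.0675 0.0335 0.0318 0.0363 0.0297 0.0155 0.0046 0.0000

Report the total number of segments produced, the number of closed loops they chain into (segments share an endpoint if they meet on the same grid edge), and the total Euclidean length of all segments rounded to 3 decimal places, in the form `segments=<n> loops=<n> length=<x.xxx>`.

segments=10 loops=1 length=7.527

cell (0,0): code 0100 → (0.866,1.000)–(1.000,0.882)
cell (0,1): code 1100 → (0.627,2.000)–(0.866,1.000)
cell (0,2): code 1000 → (1.000,2.525)–(0.627,2.000)
cell (1,0): code 0110 → (1.000,0.882)–(2.000,0.616)
cell (1,2): code 1001 → (2.000,2.973)–(1.000,2.525)
cell (2,0): code 0010 → (2.000,0.616)–(2.823,1.000)
cell (2,1): code 0111 → (2.823,1.000)–(3.000,1.305)
cell (2,2): code 1001 → (3.000,2.322)–(2.000,2.973)
cell (3,1): code 0010 → (3.000,1.305)–(3.186,2.000)
cell (3,2): code 0001 → (3.186,2.000)–(3.000,2.322)
total: 10 segments, chained into 1 closed loop(s), length Σ = 7.526678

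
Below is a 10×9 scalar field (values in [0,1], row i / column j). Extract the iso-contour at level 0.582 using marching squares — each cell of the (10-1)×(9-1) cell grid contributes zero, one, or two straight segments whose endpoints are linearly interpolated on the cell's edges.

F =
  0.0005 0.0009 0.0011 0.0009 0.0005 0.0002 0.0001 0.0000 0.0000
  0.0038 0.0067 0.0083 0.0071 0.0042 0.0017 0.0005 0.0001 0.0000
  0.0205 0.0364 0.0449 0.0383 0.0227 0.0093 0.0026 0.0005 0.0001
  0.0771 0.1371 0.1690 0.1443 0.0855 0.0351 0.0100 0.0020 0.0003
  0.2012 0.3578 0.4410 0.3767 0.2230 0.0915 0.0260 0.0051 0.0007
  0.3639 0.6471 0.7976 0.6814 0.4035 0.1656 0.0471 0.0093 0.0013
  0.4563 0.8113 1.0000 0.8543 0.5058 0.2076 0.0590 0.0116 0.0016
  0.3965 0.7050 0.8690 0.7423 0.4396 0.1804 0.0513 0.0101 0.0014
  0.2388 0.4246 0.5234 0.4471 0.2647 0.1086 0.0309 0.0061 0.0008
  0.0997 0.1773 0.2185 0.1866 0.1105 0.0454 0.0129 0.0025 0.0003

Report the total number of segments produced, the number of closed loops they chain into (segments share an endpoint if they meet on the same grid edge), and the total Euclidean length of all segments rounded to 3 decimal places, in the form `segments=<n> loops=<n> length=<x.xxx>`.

cell (4,0): code 0100 → (4.775,1.000)–(5.000,0.770)
cell (4,1): code 1100 → (4.395,2.000)–(4.775,1.000)
cell (4,2): code 1100 → (4.674,3.000)–(4.395,2.000)
cell (4,3): code 1000 → (5.000,3.358)–(4.674,3.000)
cell (5,0): code 0110 → (5.000,0.770)–(6.000,0.354)
cell (5,3): code 1001 → (6.000,3.781)–(5.000,3.358)
cell (6,0): code 0110 → (6.000,0.354)–(7.000,0.601)
cell (6,3): code 1001 → (7.000,3.530)–(6.000,3.781)
cell (7,0): code 0010 → (7.000,0.601)–(7.439,1.000)
cell (7,1): code 0011 → (7.439,1.000)–(7.830,2.000)
cell (7,2): code 0011 → (7.830,2.000)–(7.543,3.000)
cell (7,3): code 0001 → (7.543,3.000)–(7.000,3.530)
total: 12 segments, chained into 1 closed loop(s), length Σ = 10.609641

segments=12 loops=1 length=10.610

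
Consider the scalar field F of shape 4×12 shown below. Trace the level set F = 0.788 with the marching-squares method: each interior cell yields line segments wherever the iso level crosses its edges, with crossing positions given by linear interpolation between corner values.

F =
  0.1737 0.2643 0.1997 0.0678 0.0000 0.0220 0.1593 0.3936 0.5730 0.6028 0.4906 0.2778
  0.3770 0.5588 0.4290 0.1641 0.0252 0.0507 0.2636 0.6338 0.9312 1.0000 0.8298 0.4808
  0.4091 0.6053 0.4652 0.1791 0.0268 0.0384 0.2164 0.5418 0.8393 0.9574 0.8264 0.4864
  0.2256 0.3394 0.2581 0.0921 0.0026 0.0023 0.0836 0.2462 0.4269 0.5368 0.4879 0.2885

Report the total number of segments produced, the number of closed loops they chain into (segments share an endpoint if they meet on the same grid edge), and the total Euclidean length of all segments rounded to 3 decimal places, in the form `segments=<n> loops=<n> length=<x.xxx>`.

cell (0,7): code 0100 → (0.600,8.000)–(1.000,7.518)
cell (0,8): code 1100 → (0.466,9.000)–(0.600,8.000)
cell (0,9): code 1100 → (0.877,10.000)–(0.466,9.000)
cell (0,10): code 1000 → (1.000,10.120)–(0.877,10.000)
cell (1,7): code 0110 → (1.000,7.518)–(2.000,7.828)
cell (1,10): code 1001 → (2.000,10.113)–(1.000,10.120)
cell (2,7): code 0010 → (2.000,7.828)–(2.124,8.000)
cell (2,8): code 0011 → (2.124,8.000)–(2.403,9.000)
cell (2,9): code 0011 → (2.403,9.000)–(2.113,10.000)
cell (2,10): code 0001 → (2.113,10.000)–(2.000,10.113)
total: 10 segments, chained into 1 closed loop(s), length Σ = 7.386019

segments=10 loops=1 length=7.386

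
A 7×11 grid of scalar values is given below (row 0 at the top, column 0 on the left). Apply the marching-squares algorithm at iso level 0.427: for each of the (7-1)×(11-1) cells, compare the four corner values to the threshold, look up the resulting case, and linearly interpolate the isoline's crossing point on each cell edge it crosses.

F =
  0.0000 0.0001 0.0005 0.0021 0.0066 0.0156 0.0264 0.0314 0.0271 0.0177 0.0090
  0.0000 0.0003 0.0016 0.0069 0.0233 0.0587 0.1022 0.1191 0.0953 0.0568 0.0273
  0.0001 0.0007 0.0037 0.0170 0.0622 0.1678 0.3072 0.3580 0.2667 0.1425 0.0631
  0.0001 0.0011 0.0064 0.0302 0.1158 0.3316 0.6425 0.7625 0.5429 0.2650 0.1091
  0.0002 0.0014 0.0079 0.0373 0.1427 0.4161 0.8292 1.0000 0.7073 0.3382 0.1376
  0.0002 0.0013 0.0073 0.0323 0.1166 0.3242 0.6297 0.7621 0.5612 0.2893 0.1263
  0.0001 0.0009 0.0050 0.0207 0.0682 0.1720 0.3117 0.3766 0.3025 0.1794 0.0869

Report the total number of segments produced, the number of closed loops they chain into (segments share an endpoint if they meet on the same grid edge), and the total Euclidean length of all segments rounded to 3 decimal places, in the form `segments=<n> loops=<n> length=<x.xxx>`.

cell (2,5): code 0100 → (2.357,6.000)–(3.000,5.307)
cell (2,6): code 1100 → (2.171,7.000)–(2.357,6.000)
cell (2,7): code 1100 → (2.580,8.000)–(2.171,7.000)
cell (2,8): code 1000 → (3.000,8.417)–(2.580,8.000)
cell (3,5): code 0110 → (3.000,5.307)–(4.000,5.026)
cell (3,8): code 1001 → (4.000,8.759)–(3.000,8.417)
cell (4,5): code 0110 → (4.000,5.026)–(5.000,5.336)
cell (4,8): code 1001 → (5.000,8.494)–(4.000,8.759)
cell (5,5): code 0010 → (5.000,5.336)–(5.637,6.000)
cell (5,6): code 0011 → (5.637,6.000)–(5.869,7.000)
cell (5,7): code 0011 → (5.869,7.000)–(5.519,8.000)
cell (5,8): code 0001 → (5.519,8.000)–(5.000,8.494)
total: 12 segments, chained into 1 closed loop(s), length Σ = 11.534449

segments=12 loops=1 length=11.534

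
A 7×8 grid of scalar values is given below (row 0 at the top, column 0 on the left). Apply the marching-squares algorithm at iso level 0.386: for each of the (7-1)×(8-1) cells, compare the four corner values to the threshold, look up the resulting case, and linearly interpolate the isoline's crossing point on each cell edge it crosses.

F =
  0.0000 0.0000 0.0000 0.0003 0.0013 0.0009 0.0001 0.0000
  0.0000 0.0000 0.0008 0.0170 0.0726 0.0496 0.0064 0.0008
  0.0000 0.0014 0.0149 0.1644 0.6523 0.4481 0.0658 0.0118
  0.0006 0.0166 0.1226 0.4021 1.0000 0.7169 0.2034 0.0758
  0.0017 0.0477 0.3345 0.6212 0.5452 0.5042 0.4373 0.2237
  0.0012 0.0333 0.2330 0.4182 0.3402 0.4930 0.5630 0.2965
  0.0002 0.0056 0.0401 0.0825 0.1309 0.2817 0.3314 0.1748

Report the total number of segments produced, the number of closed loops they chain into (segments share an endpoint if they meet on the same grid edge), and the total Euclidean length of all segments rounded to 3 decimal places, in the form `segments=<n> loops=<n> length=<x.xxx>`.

cell (1,3): code 0100 → (1.541,4.000)–(2.000,3.454)
cell (1,4): code 1100 → (1.844,5.000)–(1.541,4.000)
cell (1,5): code 1000 → (2.000,5.162)–(1.844,5.000)
cell (2,2): code 0100 → (2.932,3.000)–(3.000,2.942)
cell (2,3): code 1110 → (2.000,3.454)–(2.932,3.000)
cell (2,5): code 1001 → (3.000,5.644)–(2.000,5.162)
cell (3,2): code 0110 → (3.000,2.942)–(4.000,2.180)
cell (3,5): code 1101 → (3.781,6.000)–(3.000,5.644)
cell (3,6): code 1000 → (4.000,6.240)–(3.781,6.000)
cell (4,2): code 0110 → (4.000,2.180)–(5.000,2.826)
cell (4,3): code 1011 → (5.000,3.413)–(4.777,4.000)
cell (4,4): code 0111 → (4.777,4.000)–(5.000,4.300)
cell (4,6): code 1001 → (5.000,6.664)–(4.000,6.240)
cell (5,2): code 0010 → (5.000,2.826)–(5.096,3.000)
cell (5,3): code 0001 → (5.096,3.000)–(5.000,3.413)
cell (5,4): code 0010 → (5.000,4.300)–(5.506,5.000)
cell (5,5): code 0011 → (5.506,5.000)–(5.764,6.000)
cell (5,6): code 0001 → (5.764,6.000)–(5.000,6.664)
total: 18 segments, chained into 1 closed loop(s), length Σ = 13.471200

segments=18 loops=1 length=13.471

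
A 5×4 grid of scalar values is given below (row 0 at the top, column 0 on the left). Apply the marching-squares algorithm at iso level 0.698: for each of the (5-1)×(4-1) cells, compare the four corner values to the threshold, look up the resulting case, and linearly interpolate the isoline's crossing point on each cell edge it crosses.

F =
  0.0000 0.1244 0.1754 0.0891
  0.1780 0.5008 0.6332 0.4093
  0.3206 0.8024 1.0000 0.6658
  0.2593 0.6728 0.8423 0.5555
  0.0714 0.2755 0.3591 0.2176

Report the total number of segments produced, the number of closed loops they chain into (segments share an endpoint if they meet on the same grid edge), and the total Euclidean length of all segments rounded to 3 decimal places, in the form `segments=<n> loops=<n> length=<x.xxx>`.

segments=8 loops=1 length=6.382

cell (1,0): code 0100 → (1.654,1.000)–(2.000,0.783)
cell (1,1): code 1100 → (1.177,2.000)–(1.654,1.000)
cell (1,2): code 1000 → (2.000,2.904)–(1.177,2.000)
cell (2,0): code 0010 → (2.000,0.783)–(2.806,1.000)
cell (2,1): code 0111 → (2.806,1.000)–(3.000,1.149)
cell (2,2): code 1001 → (3.000,2.503)–(2.000,2.904)
cell (3,1): code 0010 → (3.000,1.149)–(3.299,2.000)
cell (3,2): code 0001 → (3.299,2.000)–(3.000,2.503)
total: 8 segments, chained into 1 closed loop(s), length Σ = 6.382344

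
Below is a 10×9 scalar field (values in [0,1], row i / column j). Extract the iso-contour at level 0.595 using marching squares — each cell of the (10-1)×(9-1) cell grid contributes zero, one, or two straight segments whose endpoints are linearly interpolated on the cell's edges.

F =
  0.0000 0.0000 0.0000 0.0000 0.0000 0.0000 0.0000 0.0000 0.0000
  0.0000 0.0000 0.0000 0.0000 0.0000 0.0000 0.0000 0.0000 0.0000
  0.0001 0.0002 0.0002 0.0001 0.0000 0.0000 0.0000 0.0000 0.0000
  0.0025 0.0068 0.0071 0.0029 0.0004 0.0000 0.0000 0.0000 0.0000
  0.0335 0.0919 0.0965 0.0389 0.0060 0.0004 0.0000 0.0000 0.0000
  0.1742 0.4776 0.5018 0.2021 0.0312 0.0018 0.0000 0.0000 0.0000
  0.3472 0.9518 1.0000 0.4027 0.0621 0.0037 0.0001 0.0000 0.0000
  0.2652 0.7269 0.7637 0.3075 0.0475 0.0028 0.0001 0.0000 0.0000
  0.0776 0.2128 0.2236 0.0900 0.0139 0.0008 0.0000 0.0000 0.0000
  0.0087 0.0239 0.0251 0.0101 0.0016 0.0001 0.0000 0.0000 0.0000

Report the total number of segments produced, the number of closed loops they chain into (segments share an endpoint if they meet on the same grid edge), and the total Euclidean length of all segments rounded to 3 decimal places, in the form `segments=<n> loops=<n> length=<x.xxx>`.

cell (5,0): code 0100 → (5.248,1.000)–(6.000,0.410)
cell (5,1): code 1100 → (5.187,2.000)–(5.248,1.000)
cell (5,2): code 1000 → (6.000,2.678)–(5.187,2.000)
cell (6,0): code 0110 → (6.000,0.410)–(7.000,0.714)
cell (6,2): code 1001 → (7.000,2.370)–(6.000,2.678)
cell (7,0): code 0010 → (7.000,0.714)–(7.257,1.000)
cell (7,1): code 0011 → (7.257,1.000)–(7.312,2.000)
cell (7,2): code 0001 → (7.312,2.000)–(7.000,2.370)
total: 8 segments, chained into 1 closed loop(s), length Σ = 6.978007

segments=8 loops=1 length=6.978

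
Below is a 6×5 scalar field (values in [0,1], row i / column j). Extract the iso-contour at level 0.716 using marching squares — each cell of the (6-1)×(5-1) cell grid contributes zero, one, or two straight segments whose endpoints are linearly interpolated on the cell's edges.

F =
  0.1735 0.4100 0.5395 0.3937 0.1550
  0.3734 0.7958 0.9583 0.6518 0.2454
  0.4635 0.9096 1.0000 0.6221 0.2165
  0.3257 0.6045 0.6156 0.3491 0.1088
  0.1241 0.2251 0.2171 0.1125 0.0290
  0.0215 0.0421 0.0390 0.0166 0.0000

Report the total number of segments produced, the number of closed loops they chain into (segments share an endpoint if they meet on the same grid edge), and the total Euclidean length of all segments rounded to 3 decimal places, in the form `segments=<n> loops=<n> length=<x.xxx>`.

segments=8 loops=1 length=7.185

cell (0,0): code 0100 → (0.793,1.000)–(1.000,0.811)
cell (0,1): code 1100 → (0.421,2.000)–(0.793,1.000)
cell (0,2): code 1000 → (1.000,2.791)–(0.421,2.000)
cell (1,0): code 0110 → (1.000,0.811)–(2.000,0.566)
cell (1,2): code 1001 → (2.000,2.752)–(1.000,2.791)
cell (2,0): code 0010 → (2.000,0.566)–(2.635,1.000)
cell (2,1): code 0011 → (2.635,1.000)–(2.739,2.000)
cell (2,2): code 0001 → (2.739,2.000)–(2.000,2.752)
total: 8 segments, chained into 1 closed loop(s), length Σ = 7.185013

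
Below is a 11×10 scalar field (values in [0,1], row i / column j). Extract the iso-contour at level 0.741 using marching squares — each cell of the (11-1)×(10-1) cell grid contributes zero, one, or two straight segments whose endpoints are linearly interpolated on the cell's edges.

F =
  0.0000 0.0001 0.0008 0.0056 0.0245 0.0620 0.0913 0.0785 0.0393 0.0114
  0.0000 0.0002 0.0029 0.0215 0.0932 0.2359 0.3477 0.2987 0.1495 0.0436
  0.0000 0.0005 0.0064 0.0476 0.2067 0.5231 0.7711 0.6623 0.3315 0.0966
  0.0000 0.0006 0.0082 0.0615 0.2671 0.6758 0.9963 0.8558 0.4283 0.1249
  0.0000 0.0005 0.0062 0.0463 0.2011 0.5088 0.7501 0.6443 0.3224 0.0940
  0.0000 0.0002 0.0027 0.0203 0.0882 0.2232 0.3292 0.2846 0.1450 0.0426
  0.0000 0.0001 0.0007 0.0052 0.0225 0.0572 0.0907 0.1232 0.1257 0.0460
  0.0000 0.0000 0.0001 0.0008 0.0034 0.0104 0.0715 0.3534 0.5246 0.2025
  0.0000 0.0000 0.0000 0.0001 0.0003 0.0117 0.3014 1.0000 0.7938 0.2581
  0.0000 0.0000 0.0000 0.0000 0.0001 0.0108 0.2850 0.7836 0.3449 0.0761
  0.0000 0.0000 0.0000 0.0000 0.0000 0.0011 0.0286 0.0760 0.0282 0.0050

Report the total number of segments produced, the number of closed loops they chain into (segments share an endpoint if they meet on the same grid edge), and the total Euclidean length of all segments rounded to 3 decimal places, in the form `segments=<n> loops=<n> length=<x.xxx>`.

cell (1,5): code 0100 → (1.929,6.000)–(2.000,5.879)
cell (1,6): code 1000 → (2.000,6.277)–(1.929,6.000)
cell (2,5): code 0110 → (2.000,5.879)–(3.000,5.203)
cell (2,6): code 1101 → (2.407,7.000)–(2.000,6.277)
cell (2,7): code 1000 → (3.000,7.269)–(2.407,7.000)
cell (3,5): code 0110 → (3.000,5.203)–(4.000,5.962)
cell (3,6): code 1011 → (4.000,6.086)–(3.543,7.000)
cell (3,7): code 0001 → (3.543,7.000)–(3.000,7.269)
cell (4,5): code 0010 → (4.000,5.962)–(4.022,6.000)
cell (4,6): code 0001 → (4.022,6.000)–(4.000,6.086)
cell (7,6): code 0100 → (7.599,7.000)–(8.000,6.629)
cell (7,7): code 1100 → (7.804,8.000)–(7.599,7.000)
cell (7,8): code 1000 → (8.000,8.099)–(7.804,8.000)
cell (8,6): code 0110 → (8.000,6.629)–(9.000,6.915)
cell (8,7): code 1011 → (9.000,7.097)–(8.118,8.000)
cell (8,8): code 0001 → (8.118,8.000)–(8.000,8.099)
cell (9,6): code 0010 → (9.000,6.915)–(9.060,7.000)
cell (9,7): code 0001 → (9.060,7.000)–(9.000,7.097)
total: 18 segments, chained into 2 closed loop(s), length Σ = 10.589604

segments=18 loops=2 length=10.590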